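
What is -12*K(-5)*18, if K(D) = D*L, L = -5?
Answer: -5400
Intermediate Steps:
K(D) = -5*D (K(D) = D*(-5) = -5*D)
-12*K(-5)*18 = -(-60)*(-5)*18 = -12*25*18 = -300*18 = -5400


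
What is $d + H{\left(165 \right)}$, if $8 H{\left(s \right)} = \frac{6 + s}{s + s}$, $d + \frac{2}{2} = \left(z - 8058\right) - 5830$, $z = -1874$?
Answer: $- \frac{13871383}{880} \approx -15763.0$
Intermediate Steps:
$d = -15763$ ($d = -1 - 15762 = -15763$)
$H{\left(s \right)} = \frac{6 + s}{16 s}$ ($H{\left(s \right)} = \frac{\left(6 + s\right) \frac{1}{s + s}}{8} = \frac{\left(6 + s\right) \frac{1}{2 s}}{8} = \frac{\frac{1}{2} \frac{1}{s} \left(6 + s\right)}{8} = \frac{6 + s}{16 s}$)
$d + H{\left(165 \right)} = -15763 + \frac{6 + 165}{16 \cdot 165} = -15763 + \frac{1}{16} \cdot \frac{1}{165} \cdot 171 = -15763 + \frac{57}{880} = - \frac{13871383}{880}$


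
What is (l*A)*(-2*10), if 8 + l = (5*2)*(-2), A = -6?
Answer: -3360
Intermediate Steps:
l = -28 (l = -8 + (5*2)*(-2) = -8 + 10*(-2) = -8 - 20 = -28)
(l*A)*(-2*10) = (-28*(-6))*(-2*10) = 168*(-20) = -3360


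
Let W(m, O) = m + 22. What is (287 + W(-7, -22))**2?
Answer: 91204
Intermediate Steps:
W(m, O) = 22 + m
(287 + W(-7, -22))**2 = (287 + (22 - 7))**2 = (287 + 15)**2 = 302**2 = 91204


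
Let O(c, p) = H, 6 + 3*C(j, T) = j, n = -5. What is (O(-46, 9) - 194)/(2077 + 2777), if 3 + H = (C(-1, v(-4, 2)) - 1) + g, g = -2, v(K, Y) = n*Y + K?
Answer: -607/14562 ≈ -0.041684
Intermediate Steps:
v(K, Y) = K - 5*Y (v(K, Y) = -5*Y + K = K - 5*Y)
C(j, T) = -2 + j/3
H = -25/3 (H = -3 + (((-2 + (⅓)*(-1)) - 1) - 2) = -3 + (((-2 - ⅓) - 1) - 2) = -3 + ((-7/3 - 1) - 2) = -3 + (-10/3 - 2) = -3 - 16/3 = -25/3 ≈ -8.3333)
O(c, p) = -25/3
(O(-46, 9) - 194)/(2077 + 2777) = (-25/3 - 194)/(2077 + 2777) = -607/3/4854 = -607/3*1/4854 = -607/14562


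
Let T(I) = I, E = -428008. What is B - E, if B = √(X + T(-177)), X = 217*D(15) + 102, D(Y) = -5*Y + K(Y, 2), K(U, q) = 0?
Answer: 428008 + 5*I*√654 ≈ 4.2801e+5 + 127.87*I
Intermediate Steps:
D(Y) = -5*Y (D(Y) = -5*Y + 0 = -5*Y)
X = -16173 (X = 217*(-5*15) + 102 = 217*(-75) + 102 = -16275 + 102 = -16173)
B = 5*I*√654 (B = √(-16173 - 177) = √(-16350) = 5*I*√654 ≈ 127.87*I)
B - E = 5*I*√654 - 1*(-428008) = 5*I*√654 + 428008 = 428008 + 5*I*√654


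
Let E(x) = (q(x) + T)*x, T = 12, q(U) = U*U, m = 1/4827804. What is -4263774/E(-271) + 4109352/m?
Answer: 394913338856394058878/19905763 ≈ 1.9839e+13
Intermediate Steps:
m = 1/4827804 ≈ 2.0713e-7
q(U) = U**2
E(x) = x*(12 + x**2) (E(x) = (x**2 + 12)*x = (12 + x**2)*x = x*(12 + x**2))
-4263774/E(-271) + 4109352/m = -4263774*(-1/(271*(12 + (-271)**2))) + 4109352/(1/4827804) = -4263774*(-1/(271*(12 + 73441))) + 4109352*4827804 = -4263774/((-271*73453)) + 19839146023008 = -4263774/(-19905763) + 19839146023008 = -4263774*(-1/19905763) + 19839146023008 = 4263774/19905763 + 19839146023008 = 394913338856394058878/19905763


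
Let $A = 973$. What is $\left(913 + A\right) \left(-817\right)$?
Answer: $-1540862$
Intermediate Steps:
$\left(913 + A\right) \left(-817\right) = \left(913 + 973\right) \left(-817\right) = 1886 \left(-817\right) = -1540862$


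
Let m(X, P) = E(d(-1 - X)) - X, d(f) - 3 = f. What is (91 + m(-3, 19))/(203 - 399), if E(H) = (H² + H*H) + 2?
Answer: -73/98 ≈ -0.74490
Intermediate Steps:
d(f) = 3 + f
E(H) = 2 + 2*H² (E(H) = (H² + H²) + 2 = 2*H² + 2 = 2 + 2*H²)
m(X, P) = 2 - X + 2*(2 - X)² (m(X, P) = (2 + 2*(3 + (-1 - X))²) - X = (2 + 2*(2 - X)²) - X = 2 - X + 2*(2 - X)²)
(91 + m(-3, 19))/(203 - 399) = (91 + (2 - 1*(-3) + 2*(-2 - 3)²))/(203 - 399) = (91 + (2 + 3 + 2*(-5)²))/(-196) = (91 + (2 + 3 + 2*25))*(-1/196) = (91 + (2 + 3 + 50))*(-1/196) = (91 + 55)*(-1/196) = 146*(-1/196) = -73/98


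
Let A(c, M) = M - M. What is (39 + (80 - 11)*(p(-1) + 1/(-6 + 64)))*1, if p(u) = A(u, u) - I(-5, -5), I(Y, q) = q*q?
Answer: -97719/58 ≈ -1684.8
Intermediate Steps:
I(Y, q) = q**2
A(c, M) = 0
p(u) = -25 (p(u) = 0 - 1*(-5)**2 = 0 - 1*25 = 0 - 25 = -25)
(39 + (80 - 11)*(p(-1) + 1/(-6 + 64)))*1 = (39 + (80 - 11)*(-25 + 1/(-6 + 64)))*1 = (39 + 69*(-25 + 1/58))*1 = (39 + 69*(-1449/58))*1 = (39 - 99981/58)*1 = -97719/58*1 = -97719/58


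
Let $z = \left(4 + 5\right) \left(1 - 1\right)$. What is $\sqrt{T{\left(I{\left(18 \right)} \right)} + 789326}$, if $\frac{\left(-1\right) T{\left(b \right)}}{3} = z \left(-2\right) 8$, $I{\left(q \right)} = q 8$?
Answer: $\sqrt{789326} \approx 888.44$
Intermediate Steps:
$z = 0$ ($z = 9 \cdot 0 = 0$)
$I{\left(q \right)} = 8 q$
$T{\left(b \right)} = 0$ ($T{\left(b \right)} = - 3 \cdot 0 \left(-2\right) 8 = - 3 \cdot 0 \cdot 8 = \left(-3\right) 0 = 0$)
$\sqrt{T{\left(I{\left(18 \right)} \right)} + 789326} = \sqrt{0 + 789326} = \sqrt{789326}$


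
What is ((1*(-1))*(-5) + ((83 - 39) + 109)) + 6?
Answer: 164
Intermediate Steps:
((1*(-1))*(-5) + ((83 - 39) + 109)) + 6 = (-1*(-5) + (44 + 109)) + 6 = (5 + 153) + 6 = 158 + 6 = 164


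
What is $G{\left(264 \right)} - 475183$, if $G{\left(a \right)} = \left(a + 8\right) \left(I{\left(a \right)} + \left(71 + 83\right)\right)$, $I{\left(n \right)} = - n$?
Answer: $-505103$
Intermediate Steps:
$G{\left(a \right)} = \left(8 + a\right) \left(154 - a\right)$ ($G{\left(a \right)} = \left(a + 8\right) \left(- a + \left(71 + 83\right)\right) = \left(8 + a\right) \left(- a + 154\right) = \left(8 + a\right) \left(154 - a\right)$)
$G{\left(264 \right)} - 475183 = \left(1232 - 264^{2} + 146 \cdot 264\right) - 475183 = \left(1232 - 69696 + 38544\right) - 475183 = -29920 - 475183 = -505103$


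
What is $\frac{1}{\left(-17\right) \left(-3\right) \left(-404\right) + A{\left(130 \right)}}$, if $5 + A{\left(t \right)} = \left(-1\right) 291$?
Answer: $- \frac{1}{20900} \approx -4.7847 \cdot 10^{-5}$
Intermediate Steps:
$A{\left(t \right)} = -296$ ($A{\left(t \right)} = -5 - 291 = -296$)
$\frac{1}{\left(-17\right) \left(-3\right) \left(-404\right) + A{\left(130 \right)}} = \frac{1}{\left(-17\right) \left(-3\right) \left(-404\right) - 296} = \frac{1}{51 \left(-404\right) - 296} = \frac{1}{-20604 - 296} = \frac{1}{-20900} = - \frac{1}{20900}$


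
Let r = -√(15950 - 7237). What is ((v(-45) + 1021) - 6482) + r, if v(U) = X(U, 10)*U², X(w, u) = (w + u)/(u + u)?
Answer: -36019/4 - √8713 ≈ -9098.1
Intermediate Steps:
X(w, u) = (u + w)/(2*u) (X(w, u) = (u + w)/((2*u)) = (u + w)*(1/(2*u)) = (u + w)/(2*u))
r = -√8713 ≈ -93.344
v(U) = U²*(½ + U/20) (v(U) = ((½)*(10 + U)/10)*U² = ((½)*(⅒)*(10 + U))*U² = (½ + U/20)*U² = U²*(½ + U/20))
((v(-45) + 1021) - 6482) + r = (((1/20)*(-45)²*(10 - 45) + 1021) - 6482) - √8713 = (((1/20)*2025*(-35) + 1021) - 6482) - √8713 = ((-14175/4 + 1021) - 6482) - √8713 = (-10091/4 - 6482) - √8713 = -36019/4 - √8713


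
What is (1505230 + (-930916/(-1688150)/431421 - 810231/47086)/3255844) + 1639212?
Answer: 175542101553378602846731756163/55826153433160366705800 ≈ 3.1444e+6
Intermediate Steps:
(1505230 + (-930916/(-1688150)/431421 - 810231/47086)/3255844) + 1639212 = (1505230 + (-930916*(-1/1688150)*(1/431421) - 810231*1/47086)*(1/3255844)) + 1639212 = (1505230 + ((465458/844075)*(1/431421) - 810231/47086)*(1/3255844)) + 1639212 = (1505230 + (465458/364151680575 - 810231/47086)*(1/3255844)) + 1639212 = (1505230 - 295046958387407437/17146446031554450*1/3255844) + 1639212 = (1505230 - 295046958387407437/55826153433160366705800) + 1639212 = 84031200931900931818183926563/55826153433160366705800 + 1639212 = 175542101553378602846731756163/55826153433160366705800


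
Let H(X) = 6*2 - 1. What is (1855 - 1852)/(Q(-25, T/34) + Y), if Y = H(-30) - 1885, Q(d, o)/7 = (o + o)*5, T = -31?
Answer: -17/10981 ≈ -0.0015481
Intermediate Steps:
H(X) = 11 (H(X) = 12 - 1 = 11)
Q(d, o) = 70*o (Q(d, o) = 7*((o + o)*5) = 7*((2*o)*5) = 7*(10*o) = 70*o)
Y = -1874 (Y = 11 - 1885 = -1874)
(1855 - 1852)/(Q(-25, T/34) + Y) = (1855 - 1852)/(70*(-31/34) - 1874) = 3/(70*(-31*1/34) - 1874) = 3/(70*(-31/34) - 1874) = 3/(-1085/17 - 1874) = 3/(-32943/17) = 3*(-17/32943) = -17/10981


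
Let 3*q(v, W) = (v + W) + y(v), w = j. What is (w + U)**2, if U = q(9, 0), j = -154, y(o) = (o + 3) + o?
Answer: 20736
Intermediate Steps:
y(o) = 3 + 2*o (y(o) = (3 + o) + o = 3 + 2*o)
w = -154
q(v, W) = 1 + v + W/3 (q(v, W) = ((v + W) + (3 + 2*v))/3 = ((W + v) + (3 + 2*v))/3 = (3 + W + 3*v)/3 = 1 + v + W/3)
U = 10 (U = 1 + 9 + (1/3)*0 = 1 + 9 + 0 = 10)
(w + U)**2 = (-154 + 10)**2 = (-144)**2 = 20736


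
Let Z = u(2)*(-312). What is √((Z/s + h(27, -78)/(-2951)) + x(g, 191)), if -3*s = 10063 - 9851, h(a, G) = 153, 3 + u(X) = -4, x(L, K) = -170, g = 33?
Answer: I*√4915802125871/156403 ≈ 14.176*I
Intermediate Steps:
u(X) = -7 (u(X) = -3 - 4 = -7)
Z = 2184 (Z = -7*(-312) = 2184)
s = -212/3 (s = -(10063 - 9851)/3 = -⅓*212 = -212/3 ≈ -70.667)
√((Z/s + h(27, -78)/(-2951)) + x(g, 191)) = √((2184/(-212/3) + 153/(-2951)) - 170) = √((2184*(-3/212) + 153*(-1/2951)) - 170) = √((-1638/53 - 153/2951) - 170) = √(-4841847/156403 - 170) = √(-31430357/156403) = I*√4915802125871/156403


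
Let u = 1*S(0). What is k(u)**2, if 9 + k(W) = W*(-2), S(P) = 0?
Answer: 81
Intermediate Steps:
u = 0 (u = 1*0 = 0)
k(W) = -9 - 2*W (k(W) = -9 + W*(-2) = -9 - 2*W)
k(u)**2 = (-9 - 2*0)**2 = (-9 + 0)**2 = (-9)**2 = 81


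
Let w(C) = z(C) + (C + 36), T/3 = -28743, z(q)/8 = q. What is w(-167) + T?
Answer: -87696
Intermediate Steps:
z(q) = 8*q
T = -86229 (T = 3*(-28743) = -86229)
w(C) = 36 + 9*C (w(C) = 8*C + (C + 36) = 8*C + (36 + C) = 36 + 9*C)
w(-167) + T = (36 + 9*(-167)) - 86229 = (36 - 1503) - 86229 = -1467 - 86229 = -87696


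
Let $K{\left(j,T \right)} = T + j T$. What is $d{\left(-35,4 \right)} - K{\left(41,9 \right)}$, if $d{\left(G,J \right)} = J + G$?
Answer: $-409$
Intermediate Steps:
$d{\left(G,J \right)} = G + J$
$K{\left(j,T \right)} = T + T j$
$d{\left(-35,4 \right)} - K{\left(41,9 \right)} = \left(-35 + 4\right) - 9 \left(1 + 41\right) = -31 - 9 \cdot 42 = -31 - 378 = -409$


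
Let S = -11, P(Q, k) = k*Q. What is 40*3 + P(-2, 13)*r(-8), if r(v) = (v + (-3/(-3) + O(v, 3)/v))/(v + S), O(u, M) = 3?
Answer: 8353/76 ≈ 109.91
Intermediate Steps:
P(Q, k) = Q*k
r(v) = (1 + v + 3/v)/(-11 + v) (r(v) = (v + (-3/(-3) + 3/v))/(v - 11) = (v + (-3*(-1/3) + 3/v))/(-11 + v) = (v + (1 + 3/v))/(-11 + v) = (1 + v + 3/v)/(-11 + v))
40*3 + P(-2, 13)*r(-8) = 40*3 + (-2*13)*((3 - 8 + (-8)**2)/((-8)*(-11 - 8))) = 120 - (-13)*(3 - 8 + 64)/(4*(-19)) = 120 - (-13)*(-1)*59/(4*19) = 120 - 26*59/152 = 120 - 767/76 = 8353/76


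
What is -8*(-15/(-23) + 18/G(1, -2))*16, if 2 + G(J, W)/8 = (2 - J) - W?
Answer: -8544/23 ≈ -371.48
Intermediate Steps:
G(J, W) = -8*J - 8*W (G(J, W) = -16 + 8*((2 - J) - W) = -16 + 8*(2 - J - W) = -16 + (16 - 8*J - 8*W) = -8*J - 8*W)
-8*(-15/(-23) + 18/G(1, -2))*16 = -8*(-15/(-23) + 18/(-8*1 - 8*(-2)))*16 = -8*(-15*(-1/23) + 18/(-8 + 16))*16 = -8*(15/23 + 18/8)*16 = -8*(15/23 + 18*(1/8))*16 = -8*(15/23 + 9/4)*16 = -8*(267/92)*16 = -534*16/23 = -1*8544/23 = -8544/23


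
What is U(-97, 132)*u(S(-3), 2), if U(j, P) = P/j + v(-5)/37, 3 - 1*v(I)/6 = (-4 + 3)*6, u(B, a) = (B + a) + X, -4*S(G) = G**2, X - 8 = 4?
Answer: 8319/7178 ≈ 1.1590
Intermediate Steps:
X = 12 (X = 8 + 4 = 12)
S(G) = -G**2/4
u(B, a) = 12 + B + a (u(B, a) = (B + a) + 12 = 12 + B + a)
v(I) = 54 (v(I) = 18 - 6*(-4 + 3)*6 = 18 - (-6)*6 = 18 - 6*(-6) = 18 + 36 = 54)
U(j, P) = 54/37 + P/j (U(j, P) = P/j + 54/37 = 54/37 + P/j)
U(-97, 132)*u(S(-3), 2) = (54/37 + 132/(-97))*(12 - 1/4*(-3)**2 + 2) = (54/37 + 132*(-1/97))*(12 - 1/4*9 + 2) = (54/37 - 132/97)*(12 - 9/4 + 2) = (354/3589)*(47/4) = 8319/7178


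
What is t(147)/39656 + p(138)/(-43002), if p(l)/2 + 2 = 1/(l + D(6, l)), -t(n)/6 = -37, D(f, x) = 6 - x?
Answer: 7268887/1278965484 ≈ 0.0056834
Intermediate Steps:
t(n) = 222 (t(n) = -6*(-37) = 222)
p(l) = -11/3 (p(l) = -4 + 2/(l + (6 - l)) = -4 + 2/6 = -4 + 2*(⅙) = -4 + ⅓ = -11/3)
t(147)/39656 + p(138)/(-43002) = 222/39656 - 11/3/(-43002) = 222*(1/39656) - 11/3*(-1/43002) = 111/19828 + 11/129006 = 7268887/1278965484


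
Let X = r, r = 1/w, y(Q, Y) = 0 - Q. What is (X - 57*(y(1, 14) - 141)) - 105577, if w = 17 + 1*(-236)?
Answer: -21348778/219 ≈ -97483.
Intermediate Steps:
y(Q, Y) = -Q
w = -219 (w = 17 - 236 = -219)
r = -1/219 (r = 1/(-219) = -1/219 ≈ -0.0045662)
X = -1/219 ≈ -0.0045662
(X - 57*(y(1, 14) - 141)) - 105577 = (-1/219 - 57*(-1*1 - 141)) - 105577 = (-1/219 - 57*(-1 - 141)) - 105577 = (-1/219 - 57*(-142)) - 105577 = (-1/219 + 8094) - 105577 = 1772585/219 - 105577 = -21348778/219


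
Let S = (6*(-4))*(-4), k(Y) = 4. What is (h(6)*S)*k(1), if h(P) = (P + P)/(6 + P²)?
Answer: 768/7 ≈ 109.71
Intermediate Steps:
S = 96 (S = -24*(-4) = 96)
h(P) = 2*P/(6 + P²) (h(P) = (2*P)/(6 + P²) = 2*P/(6 + P²))
(h(6)*S)*k(1) = ((2*6/(6 + 6²))*96)*4 = ((2*6/(6 + 36))*96)*4 = ((2*6/42)*96)*4 = ((2*6*(1/42))*96)*4 = ((2/7)*96)*4 = (192/7)*4 = 768/7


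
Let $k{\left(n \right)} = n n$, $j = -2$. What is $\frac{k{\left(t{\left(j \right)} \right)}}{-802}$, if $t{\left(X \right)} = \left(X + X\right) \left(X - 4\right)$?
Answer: $- \frac{288}{401} \approx -0.7182$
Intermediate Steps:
$t{\left(X \right)} = 2 X \left(-4 + X\right)$
$k{\left(n \right)} = n^{2}$
$\frac{k{\left(t{\left(j \right)} \right)}}{-802} = \frac{\left(2 \left(-2\right) \left(-4 - 2\right)\right)^{2}}{-802} = \left(2 \left(-2\right) \left(-6\right)\right)^{2} \left(- \frac{1}{802}\right) = 24^{2} \left(- \frac{1}{802}\right) = 576 \left(- \frac{1}{802}\right) = - \frac{288}{401}$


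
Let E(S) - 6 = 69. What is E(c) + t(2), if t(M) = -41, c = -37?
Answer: 34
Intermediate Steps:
E(S) = 75 (E(S) = 6 + 69 = 75)
E(c) + t(2) = 75 - 41 = 34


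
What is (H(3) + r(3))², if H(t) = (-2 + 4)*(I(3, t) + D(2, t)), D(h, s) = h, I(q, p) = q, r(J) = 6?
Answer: 256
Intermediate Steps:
H(t) = 10 (H(t) = (-2 + 4)*(3 + 2) = 2*5 = 10)
(H(3) + r(3))² = (10 + 6)² = 16² = 256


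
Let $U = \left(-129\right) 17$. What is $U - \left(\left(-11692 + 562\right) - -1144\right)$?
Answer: $7793$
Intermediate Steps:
$U = -2193$
$U - \left(\left(-11692 + 562\right) - -1144\right) = -2193 - \left(\left(-11692 + 562\right) - -1144\right) = -2193 - \left(-11130 + 1144\right) = -2193 - -9986 = -2193 + 9986 = 7793$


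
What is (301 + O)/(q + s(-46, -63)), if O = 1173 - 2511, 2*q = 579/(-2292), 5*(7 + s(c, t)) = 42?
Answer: -7922680/9731 ≈ -814.17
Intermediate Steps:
s(c, t) = 7/5 (s(c, t) = -7 + (⅕)*42 = -7 + 42/5 = 7/5)
q = -193/1528 (q = (579/(-2292))/2 = (579*(-1/2292))/2 = (½)*(-193/764) = -193/1528 ≈ -0.12631)
O = -1338
(301 + O)/(q + s(-46, -63)) = (301 - 1338)/(-193/1528 + 7/5) = -1037/9731/7640 = -1037*7640/9731 = -7922680/9731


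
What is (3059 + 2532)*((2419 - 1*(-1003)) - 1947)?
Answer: 8246725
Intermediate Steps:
(3059 + 2532)*((2419 - 1*(-1003)) - 1947) = 5591*((2419 + 1003) - 1947) = 5591*(3422 - 1947) = 5591*1475 = 8246725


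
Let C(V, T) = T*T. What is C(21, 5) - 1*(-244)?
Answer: 269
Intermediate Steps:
C(V, T) = T²
C(21, 5) - 1*(-244) = 5² - 1*(-244) = 25 + 244 = 269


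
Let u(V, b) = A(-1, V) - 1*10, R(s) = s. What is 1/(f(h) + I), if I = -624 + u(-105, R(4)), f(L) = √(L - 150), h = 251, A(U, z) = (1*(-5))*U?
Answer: -629/395540 - √101/395540 ≈ -0.0016156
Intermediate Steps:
A(U, z) = -5*U
u(V, b) = -5 (u(V, b) = -5*(-1) - 1*10 = 5 - 10 = -5)
f(L) = √(-150 + L)
I = -629 (I = -624 - 5 = -629)
1/(f(h) + I) = 1/(√(-150 + 251) - 629) = 1/(√101 - 629) = 1/(-629 + √101)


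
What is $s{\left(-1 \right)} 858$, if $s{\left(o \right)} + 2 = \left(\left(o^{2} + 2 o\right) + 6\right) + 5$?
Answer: $6864$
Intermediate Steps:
$s{\left(o \right)} = 9 + o^{2} + 2 o$ ($s{\left(o \right)} = -2 + \left(\left(\left(o^{2} + 2 o\right) + 6\right) + 5\right) = -2 + \left(\left(6 + o^{2} + 2 o\right) + 5\right) = -2 + \left(11 + o^{2} + 2 o\right) = 9 + o^{2} + 2 o$)
$s{\left(-1 \right)} 858 = \left(9 + \left(-1\right)^{2} + 2 \left(-1\right)\right) 858 = \left(9 + 1 - 2\right) 858 = 8 \cdot 858 = 6864$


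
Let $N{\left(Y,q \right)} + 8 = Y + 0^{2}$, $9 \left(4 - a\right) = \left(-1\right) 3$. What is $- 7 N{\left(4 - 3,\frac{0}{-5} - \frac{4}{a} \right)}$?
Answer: $49$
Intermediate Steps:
$a = \frac{13}{3}$ ($a = 4 - \frac{\left(-1\right) 3}{9} = 4 - - \frac{1}{3} = 4 + \frac{1}{3} = \frac{13}{3} \approx 4.3333$)
$N{\left(Y,q \right)} = -8 + Y$ ($N{\left(Y,q \right)} = -8 + \left(Y + 0^{2}\right) = -8 + \left(Y + 0\right) = -8 + Y$)
$- 7 N{\left(4 - 3,\frac{0}{-5} - \frac{4}{a} \right)} = - 7 \left(-8 + \left(4 - 3\right)\right) = - 7 \left(-8 + 1\right) = \left(-7\right) \left(-7\right) = 49$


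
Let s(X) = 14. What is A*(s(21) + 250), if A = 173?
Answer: 45672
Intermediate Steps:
A*(s(21) + 250) = 173*(14 + 250) = 173*264 = 45672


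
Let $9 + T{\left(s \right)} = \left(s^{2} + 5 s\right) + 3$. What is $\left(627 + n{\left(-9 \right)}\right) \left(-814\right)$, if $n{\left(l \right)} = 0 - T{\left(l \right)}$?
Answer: $-485958$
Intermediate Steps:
$T{\left(s \right)} = -6 + s^{2} + 5 s$ ($T{\left(s \right)} = -9 + \left(\left(s^{2} + 5 s\right) + 3\right) = -9 + \left(3 + s^{2} + 5 s\right) = -6 + s^{2} + 5 s$)
$n{\left(l \right)} = 6 - l^{2} - 5 l$ ($n{\left(l \right)} = 0 - \left(-6 + l^{2} + 5 l\right) = 6 - l^{2} - 5 l$)
$\left(627 + n{\left(-9 \right)}\right) \left(-814\right) = \left(627 - 30\right) \left(-814\right) = 597 \left(-814\right) = -485958$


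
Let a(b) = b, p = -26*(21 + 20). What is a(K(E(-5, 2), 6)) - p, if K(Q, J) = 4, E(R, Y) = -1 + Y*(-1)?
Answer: 1070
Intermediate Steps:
E(R, Y) = -1 - Y
p = -1066 (p = -26*41 = -1066)
a(K(E(-5, 2), 6)) - p = 4 - 1*(-1066) = 4 + 1066 = 1070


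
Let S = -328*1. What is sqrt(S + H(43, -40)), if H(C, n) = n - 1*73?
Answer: 21*I ≈ 21.0*I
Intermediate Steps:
S = -328
H(C, n) = -73 + n (H(C, n) = n - 73 = -73 + n)
sqrt(S + H(43, -40)) = sqrt(-328 + (-73 - 40)) = sqrt(-328 - 113) = sqrt(-441) = 21*I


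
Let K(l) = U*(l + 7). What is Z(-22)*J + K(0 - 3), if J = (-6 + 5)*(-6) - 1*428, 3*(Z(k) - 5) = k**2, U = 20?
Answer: -210338/3 ≈ -70113.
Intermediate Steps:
Z(k) = 5 + k**2/3
K(l) = 140 + 20*l (K(l) = 20*(l + 7) = 20*(7 + l) = 140 + 20*l)
J = -422 (J = -1*(-6) - 428 = 6 - 428 = -422)
Z(-22)*J + K(0 - 3) = (5 + (1/3)*(-22)**2)*(-422) + (140 + 20*(0 - 3)) = (5 + (1/3)*484)*(-422) + (140 + 20*(-3)) = (5 + 484/3)*(-422) + (140 - 60) = (499/3)*(-422) + 80 = -210578/3 + 80 = -210338/3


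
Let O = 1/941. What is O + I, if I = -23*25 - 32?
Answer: -571186/941 ≈ -607.00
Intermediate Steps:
O = 1/941 ≈ 0.0010627
I = -607 (I = -575 - 32 = -607)
O + I = 1/941 - 607 = -571186/941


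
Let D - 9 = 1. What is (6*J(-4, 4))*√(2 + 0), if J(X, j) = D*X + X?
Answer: -264*√2 ≈ -373.35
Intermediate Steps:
D = 10 (D = 9 + 1 = 10)
J(X, j) = 11*X (J(X, j) = 10*X + X = 11*X)
(6*J(-4, 4))*√(2 + 0) = (6*(11*(-4)))*√(2 + 0) = (6*(-44))*√2 = -264*√2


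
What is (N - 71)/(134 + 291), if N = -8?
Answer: -79/425 ≈ -0.18588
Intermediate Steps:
(N - 71)/(134 + 291) = (-8 - 71)/(134 + 291) = -79/425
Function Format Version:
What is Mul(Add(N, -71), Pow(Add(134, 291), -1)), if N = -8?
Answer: Rational(-79, 425) ≈ -0.18588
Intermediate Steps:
Mul(Add(N, -71), Pow(Add(134, 291), -1)) = Mul(Add(-8, -71), Pow(Add(134, 291), -1)) = Mul(-79, Pow(425, -1)) = Mul(-79, Rational(1, 425)) = Rational(-79, 425)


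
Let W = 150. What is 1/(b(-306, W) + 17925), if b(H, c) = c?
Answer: 1/18075 ≈ 5.5325e-5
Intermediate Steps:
1/(b(-306, W) + 17925) = 1/(150 + 17925) = 1/18075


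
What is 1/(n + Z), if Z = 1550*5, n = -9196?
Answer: -1/1446 ≈ -0.00069156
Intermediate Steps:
Z = 7750
1/(n + Z) = 1/(-9196 + 7750) = 1/(-1446) = -1/1446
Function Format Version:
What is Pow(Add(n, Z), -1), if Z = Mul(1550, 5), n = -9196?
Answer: Rational(-1, 1446) ≈ -0.00069156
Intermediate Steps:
Z = 7750
Pow(Add(n, Z), -1) = Pow(Add(-9196, 7750), -1) = Pow(-1446, -1) = Rational(-1, 1446)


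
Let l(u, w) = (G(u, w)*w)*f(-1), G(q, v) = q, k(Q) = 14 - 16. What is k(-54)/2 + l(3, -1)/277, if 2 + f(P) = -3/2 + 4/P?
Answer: -509/554 ≈ -0.91877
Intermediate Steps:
k(Q) = -2
f(P) = -7/2 + 4/P (f(P) = -2 + (-3/2 + 4/P) = -7/2 + 4/P)
l(u, w) = -15*u*w/2 (l(u, w) = (u*w)*(-7/2 + 4/(-1)) = (u*w)*(-7/2 + 4*(-1)) = (u*w)*(-7/2 - 4) = (u*w)*(-15/2) = -15*u*w/2)
k(-54)/2 + l(3, -1)/277 = -2/2 - 15/2*3*(-1)/277 = -2*½ + (45/2)*(1/277) = -1 + 45/554 = -509/554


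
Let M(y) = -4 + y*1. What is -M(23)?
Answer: -19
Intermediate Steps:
M(y) = -4 + y
-M(23) = -(-4 + 23) = -1*19 = -19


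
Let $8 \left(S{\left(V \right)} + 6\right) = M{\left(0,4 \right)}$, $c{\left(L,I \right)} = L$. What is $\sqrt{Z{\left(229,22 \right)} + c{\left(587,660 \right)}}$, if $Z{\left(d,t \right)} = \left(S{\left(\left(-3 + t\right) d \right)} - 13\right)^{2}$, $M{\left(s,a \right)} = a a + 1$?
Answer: $\frac{\sqrt{55793}}{8} \approx 29.526$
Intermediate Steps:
$M{\left(s,a \right)} = 1 + a^{2}$ ($M{\left(s,a \right)} = a^{2} + 1 = 1 + a^{2}$)
$S{\left(V \right)} = - \frac{31}{8}$ ($S{\left(V \right)} = -6 + \frac{1 + 4^{2}}{8} = -6 + \frac{1 + 16}{8} = -6 + \frac{1}{8} \cdot 17 = -6 + \frac{17}{8} = - \frac{31}{8}$)
$Z{\left(d,t \right)} = \frac{18225}{64}$ ($Z{\left(d,t \right)} = \left(- \frac{31}{8} - 13\right)^{2} = \left(- \frac{135}{8}\right)^{2} = \frac{18225}{64}$)
$\sqrt{Z{\left(229,22 \right)} + c{\left(587,660 \right)}} = \sqrt{\frac{18225}{64} + 587} = \sqrt{\frac{55793}{64}} = \frac{\sqrt{55793}}{8}$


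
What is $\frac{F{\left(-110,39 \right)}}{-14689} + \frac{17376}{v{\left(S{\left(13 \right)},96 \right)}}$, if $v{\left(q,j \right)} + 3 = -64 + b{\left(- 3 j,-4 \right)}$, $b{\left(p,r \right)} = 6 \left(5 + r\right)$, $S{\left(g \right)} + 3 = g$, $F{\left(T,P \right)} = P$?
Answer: $- \frac{255238443}{896029} \approx -284.85$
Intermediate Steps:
$S{\left(g \right)} = -3 + g$
$b{\left(p,r \right)} = 30 + 6 r$
$v{\left(q,j \right)} = -61$ ($v{\left(q,j \right)} = -3 + \left(-64 + \left(30 + 6 \left(-4\right)\right)\right) = -3 + \left(-64 + \left(30 - 24\right)\right) = -3 + \left(-64 + 6\right) = -3 - 58 = -61$)
$\frac{F{\left(-110,39 \right)}}{-14689} + \frac{17376}{v{\left(S{\left(13 \right)},96 \right)}} = \frac{39}{-14689} + \frac{17376}{-61} = 39 \left(- \frac{1}{14689}\right) + 17376 \left(- \frac{1}{61}\right) = - \frac{39}{14689} - \frac{17376}{61} = - \frac{255238443}{896029}$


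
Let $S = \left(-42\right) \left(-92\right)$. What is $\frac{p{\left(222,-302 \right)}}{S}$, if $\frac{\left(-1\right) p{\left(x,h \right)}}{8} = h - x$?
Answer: $\frac{524}{483} \approx 1.0849$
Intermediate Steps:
$p{\left(x,h \right)} = - 8 h + 8 x$ ($p{\left(x,h \right)} = - 8 \left(h - x\right) = - 8 h + 8 x$)
$S = 3864$
$\frac{p{\left(222,-302 \right)}}{S} = \frac{\left(-8\right) \left(-302\right) + 8 \cdot 222}{3864} = \left(2416 + 1776\right) \frac{1}{3864} = 4192 \cdot \frac{1}{3864} = \frac{524}{483}$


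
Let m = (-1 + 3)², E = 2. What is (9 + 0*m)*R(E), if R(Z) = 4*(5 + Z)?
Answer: 252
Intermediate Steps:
R(Z) = 20 + 4*Z
m = 4 (m = 2² = 4)
(9 + 0*m)*R(E) = (9 + 0*4)*(20 + 4*2) = (9 + 0)*(20 + 8) = 9*28 = 252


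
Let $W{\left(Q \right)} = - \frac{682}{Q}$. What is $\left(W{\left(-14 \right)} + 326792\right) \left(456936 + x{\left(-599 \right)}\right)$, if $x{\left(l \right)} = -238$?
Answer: $\frac{1044872503730}{7} \approx 1.4927 \cdot 10^{11}$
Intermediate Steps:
$\left(W{\left(-14 \right)} + 326792\right) \left(456936 + x{\left(-599 \right)}\right) = \left(- \frac{682}{-14} + 326792\right) \left(456936 - 238\right) = \left(\left(-682\right) \left(- \frac{1}{14}\right) + 326792\right) 456698 = \left(\frac{341}{7} + 326792\right) 456698 = \frac{2287885}{7} \cdot 456698 = \frac{1044872503730}{7}$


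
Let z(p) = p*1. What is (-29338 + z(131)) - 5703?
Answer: -34910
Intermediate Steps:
z(p) = p
(-29338 + z(131)) - 5703 = (-29338 + 131) - 5703 = -29207 - 5703 = -34910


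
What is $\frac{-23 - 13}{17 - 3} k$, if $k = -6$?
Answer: $\frac{108}{7} \approx 15.429$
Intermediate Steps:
$\frac{-23 - 13}{17 - 3} k = \frac{-23 - 13}{17 - 3} \left(-6\right) = \frac{-23 - 13}{14} \left(-6\right) = \frac{1}{14} \left(-36\right) \left(-6\right) = \left(- \frac{18}{7}\right) \left(-6\right) = \frac{108}{7}$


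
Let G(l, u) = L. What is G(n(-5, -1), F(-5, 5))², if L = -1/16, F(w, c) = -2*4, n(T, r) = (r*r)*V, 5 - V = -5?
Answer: 1/256 ≈ 0.0039063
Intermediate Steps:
V = 10 (V = 5 - 1*(-5) = 5 + 5 = 10)
n(T, r) = 10*r² (n(T, r) = (r*r)*10 = r²*10 = 10*r²)
F(w, c) = -8
L = -1/16 (L = -1*1/16 = -1/16 ≈ -0.062500)
G(l, u) = -1/16
G(n(-5, -1), F(-5, 5))² = (-1/16)² = 1/256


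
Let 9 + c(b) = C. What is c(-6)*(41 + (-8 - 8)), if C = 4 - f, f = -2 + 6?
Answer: -225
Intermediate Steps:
f = 4
C = 0 (C = 4 - 1*4 = 4 - 4 = 0)
c(b) = -9 (c(b) = -9 + 0 = -9)
c(-6)*(41 + (-8 - 8)) = -9*(41 + (-8 - 8)) = -9*(41 - 16) = -9*25 = -225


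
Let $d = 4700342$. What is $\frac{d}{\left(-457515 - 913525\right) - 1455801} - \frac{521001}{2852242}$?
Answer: $- \frac{14879299854605}{8062834627522} \approx -1.8454$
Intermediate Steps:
$\frac{d}{\left(-457515 - 913525\right) - 1455801} - \frac{521001}{2852242} = \frac{4700342}{\left(-457515 - 913525\right) - 1455801} - \frac{521001}{2852242} = \frac{4700342}{-1371040 - 1455801} - \frac{521001}{2852242} = \frac{4700342}{-2826841} - \frac{521001}{2852242} = 4700342 \left(- \frac{1}{2826841}\right) - \frac{521001}{2852242} = - \frac{4700342}{2826841} - \frac{521001}{2852242} = - \frac{14879299854605}{8062834627522}$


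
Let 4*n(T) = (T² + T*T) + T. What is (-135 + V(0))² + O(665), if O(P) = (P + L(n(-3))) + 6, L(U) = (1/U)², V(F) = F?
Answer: 4251616/225 ≈ 18896.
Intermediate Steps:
n(T) = T²/2 + T/4 (n(T) = ((T² + T*T) + T)/4 = ((T² + T²) + T)/4 = (2*T² + T)/4 = (T + 2*T²)/4 = T²/2 + T/4)
L(U) = U⁻²
O(P) = 1366/225 + P (O(P) = (P + ((¼)*(-3)*(1 + 2*(-3)))⁻²) + 6 = (P + ((¼)*(-3)*(1 - 6))⁻²) + 6 = (P + ((¼)*(-3)*(-5))⁻²) + 6 = (P + (15/4)⁻²) + 6 = (P + 16/225) + 6 = (16/225 + P) + 6 = 1366/225 + P)
(-135 + V(0))² + O(665) = (-135 + 0)² + (1366/225 + 665) = (-135)² + 150991/225 = 18225 + 150991/225 = 4251616/225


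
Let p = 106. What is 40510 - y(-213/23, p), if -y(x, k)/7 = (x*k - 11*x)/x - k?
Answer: 40433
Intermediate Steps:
y(x, k) = 7*k - 7*(-11*x + k*x)/x (y(x, k) = -7*((x*k - 11*x)/x - k) = -7*((k*x - 11*x)/x - k) = -7*((-11*x + k*x)/x - k) = -7*(-k + (-11*x + k*x)/x) = 7*k - 7*(-11*x + k*x)/x)
40510 - y(-213/23, p) = 40510 - 1*77 = 40510 - 77 = 40433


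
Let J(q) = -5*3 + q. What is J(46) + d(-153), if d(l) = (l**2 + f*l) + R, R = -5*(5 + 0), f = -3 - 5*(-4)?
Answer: 20814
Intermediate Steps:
f = 17 (f = -3 + 20 = 17)
R = -25 (R = -5*5 = -25)
d(l) = -25 + l**2 + 17*l (d(l) = (l**2 + 17*l) - 25 = -25 + l**2 + 17*l)
J(q) = -15 + q
J(46) + d(-153) = (-15 + 46) + (-25 + (-153)**2 + 17*(-153)) = 31 + (-25 + 23409 - 2601) = 31 + 20783 = 20814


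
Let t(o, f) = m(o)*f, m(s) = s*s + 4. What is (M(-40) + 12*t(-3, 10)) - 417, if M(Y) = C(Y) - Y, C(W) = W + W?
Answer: 1103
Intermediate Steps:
C(W) = 2*W
m(s) = 4 + s² (m(s) = s² + 4 = 4 + s²)
t(o, f) = f*(4 + o²) (t(o, f) = (4 + o²)*f = f*(4 + o²))
M(Y) = Y (M(Y) = 2*Y - Y = Y)
(M(-40) + 12*t(-3, 10)) - 417 = (-40 + 12*(10*(4 + (-3)²))) - 417 = (-40 + 12*(10*(4 + 9))) - 417 = (-40 + 12*(10*13)) - 417 = (-40 + 12*130) - 417 = (-40 + 1560) - 417 = 1520 - 417 = 1103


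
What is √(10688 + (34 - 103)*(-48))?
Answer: 20*√35 ≈ 118.32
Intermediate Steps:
√(10688 + (34 - 103)*(-48)) = √(10688 - 69*(-48)) = √(10688 + 3312) = √14000 = 20*√35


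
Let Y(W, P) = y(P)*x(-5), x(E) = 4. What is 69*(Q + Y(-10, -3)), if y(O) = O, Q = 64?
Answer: 3588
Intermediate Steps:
Y(W, P) = 4*P (Y(W, P) = P*4 = 4*P)
69*(Q + Y(-10, -3)) = 69*(64 + 4*(-3)) = 69*(64 - 12) = 69*52 = 3588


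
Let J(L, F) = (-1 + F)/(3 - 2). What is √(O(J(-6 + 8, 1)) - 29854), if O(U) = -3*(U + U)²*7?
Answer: I*√29854 ≈ 172.78*I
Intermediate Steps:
J(L, F) = -1 + F (J(L, F) = (-1 + F)/1 = (-1 + F)*1 = -1 + F)
O(U) = -84*U² (O(U) = -3*4*U²*7 = -12*U²*7 = -84*U²)
√(O(J(-6 + 8, 1)) - 29854) = √(-84*(-1 + 1)² - 29854) = √(-84*0² - 29854) = √(-84*0 - 29854) = √(0 - 29854) = √(-29854) = I*√29854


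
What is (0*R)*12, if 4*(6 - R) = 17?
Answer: 0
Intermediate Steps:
R = 7/4 (R = 6 - ¼*17 = 6 - 17/4 = 7/4 ≈ 1.7500)
(0*R)*12 = (0*(7/4))*12 = 0*12 = 0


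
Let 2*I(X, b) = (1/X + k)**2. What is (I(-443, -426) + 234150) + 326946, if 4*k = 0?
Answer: 220229057809/392498 ≈ 5.6110e+5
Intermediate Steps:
k = 0 (k = (1/4)*0 = 0)
I(X, b) = 1/(2*X**2) (I(X, b) = (1/X + 0)**2/2 = (1/X)**2/2 = 1/(2*X**2))
(I(-443, -426) + 234150) + 326946 = ((1/2)/(-443)**2 + 234150) + 326946 = ((1/2)*(1/196249) + 234150) + 326946 = (1/392498 + 234150) + 326946 = 91903406701/392498 + 326946 = 220229057809/392498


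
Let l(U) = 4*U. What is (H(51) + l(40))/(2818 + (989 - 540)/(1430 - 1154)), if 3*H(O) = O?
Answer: 48852/778217 ≈ 0.062774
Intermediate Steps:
H(O) = O/3
(H(51) + l(40))/(2818 + (989 - 540)/(1430 - 1154)) = ((⅓)*51 + 4*40)/(2818 + (989 - 540)/(1430 - 1154)) = (17 + 160)/(2818 + 449/276) = 177/(2818 + 449*(1/276)) = 177/(2818 + 449/276) = 177/(778217/276) = 177*(276/778217) = 48852/778217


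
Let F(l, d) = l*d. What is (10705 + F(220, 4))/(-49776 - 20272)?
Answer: -11585/70048 ≈ -0.16539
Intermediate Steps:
F(l, d) = d*l
(10705 + F(220, 4))/(-49776 - 20272) = (10705 + 4*220)/(-49776 - 20272) = (10705 + 880)/(-70048) = 11585*(-1/70048) = -11585/70048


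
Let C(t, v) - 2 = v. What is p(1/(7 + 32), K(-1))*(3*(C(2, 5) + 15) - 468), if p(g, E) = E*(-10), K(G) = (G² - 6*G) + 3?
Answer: 40200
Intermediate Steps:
C(t, v) = 2 + v
K(G) = 3 + G² - 6*G
p(g, E) = -10*E
p(1/(7 + 32), K(-1))*(3*(C(2, 5) + 15) - 468) = (-10*(3 + (-1)² - 6*(-1)))*(3*((2 + 5) + 15) - 468) = (-10*(3 + 1 + 6))*(3*(7 + 15) - 468) = (-10*10)*(3*22 - 468) = -100*(66 - 468) = -100*(-402) = 40200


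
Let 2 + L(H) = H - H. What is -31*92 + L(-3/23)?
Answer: -2854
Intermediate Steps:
L(H) = -2 (L(H) = -2 + (H - H) = -2 + 0 = -2)
-31*92 + L(-3/23) = -31*92 - 2 = -2852 - 2 = -2854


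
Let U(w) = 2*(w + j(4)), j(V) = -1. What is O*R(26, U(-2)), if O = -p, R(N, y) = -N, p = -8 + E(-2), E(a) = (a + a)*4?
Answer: -624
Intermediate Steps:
E(a) = 8*a (E(a) = (2*a)*4 = 8*a)
U(w) = -2 + 2*w (U(w) = 2*(w - 1) = 2*(-1 + w) = -2 + 2*w)
p = -24 (p = -8 + 8*(-2) = -8 - 16 = -24)
O = 24 (O = -1*(-24) = 24)
O*R(26, U(-2)) = 24*(-1*26) = 24*(-26) = -624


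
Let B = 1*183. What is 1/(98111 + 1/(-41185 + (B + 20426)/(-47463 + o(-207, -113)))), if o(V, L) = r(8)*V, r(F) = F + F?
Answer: 2091188984/205168642358449 ≈ 1.0193e-5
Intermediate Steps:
r(F) = 2*F
B = 183
o(V, L) = 16*V (o(V, L) = (2*8)*V = 16*V)
1/(98111 + 1/(-41185 + (B + 20426)/(-47463 + o(-207, -113)))) = 1/(98111 + 1/(-41185 + (183 + 20426)/(-47463 + 16*(-207)))) = 1/(98111 + 1/(-41185 + 20609/(-47463 - 3312))) = 1/(98111 + 1/(-41185 + 20609/(-50775))) = 1/(98111 + 1/(-41185 + 20609*(-1/50775))) = 1/(98111 + 1/(-41185 - 20609/50775)) = 1/(98111 + 1/(-2091188984/50775)) = 1/(98111 - 50775/2091188984) = 1/(205168642358449/2091188984) = 2091188984/205168642358449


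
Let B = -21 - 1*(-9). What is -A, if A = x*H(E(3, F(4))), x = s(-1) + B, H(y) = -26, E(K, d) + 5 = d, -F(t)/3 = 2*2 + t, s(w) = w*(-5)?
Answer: -182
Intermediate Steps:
B = -12 (B = -21 + 9 = -12)
s(w) = -5*w
F(t) = -12 - 3*t (F(t) = -3*(2*2 + t) = -3*(4 + t) = -12 - 3*t)
E(K, d) = -5 + d
x = -7 (x = -5*(-1) - 12 = 5 - 12 = -7)
A = 182 (A = -7*(-26) = 182)
-A = -1*182 = -182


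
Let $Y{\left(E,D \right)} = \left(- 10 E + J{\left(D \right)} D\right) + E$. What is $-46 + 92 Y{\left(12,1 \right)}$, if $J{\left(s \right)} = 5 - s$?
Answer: $-9614$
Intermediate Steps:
$Y{\left(E,D \right)} = - 9 E + D \left(5 - D\right)$ ($Y{\left(E,D \right)} = \left(- 10 E + \left(5 - D\right) D\right) + E = \left(- 10 E + D \left(5 - D\right)\right) + E = - 9 E + D \left(5 - D\right)$)
$-46 + 92 Y{\left(12,1 \right)} = -46 + 92 \left(\left(-9\right) 12 - 1 \left(-5 + 1\right)\right) = -46 + 92 \left(-108 - 1 \left(-4\right)\right) = -46 + 92 \left(-108 + 4\right) = -46 + 92 \left(-104\right) = -46 - 9568 = -9614$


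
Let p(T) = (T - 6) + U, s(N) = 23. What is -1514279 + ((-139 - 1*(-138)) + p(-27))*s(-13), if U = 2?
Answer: -1515015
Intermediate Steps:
p(T) = -4 + T (p(T) = (T - 6) + 2 = (-6 + T) + 2 = -4 + T)
-1514279 + ((-139 - 1*(-138)) + p(-27))*s(-13) = -1514279 + ((-139 - 1*(-138)) + (-4 - 27))*23 = -1514279 + ((-139 + 138) - 31)*23 = -1514279 + (-1 - 31)*23 = -1514279 - 32*23 = -1514279 - 736 = -1515015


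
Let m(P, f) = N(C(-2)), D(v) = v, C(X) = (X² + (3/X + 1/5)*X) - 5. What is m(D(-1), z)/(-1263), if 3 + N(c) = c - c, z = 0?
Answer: 1/421 ≈ 0.0023753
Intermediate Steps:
C(X) = -5 + X² + X*(⅕ + 3/X) (C(X) = (X² + (3/X + 1*(⅕))*X) - 5 = (X² + (3/X + ⅕)*X) - 5 = (X² + (⅕ + 3/X)*X) - 5 = (X² + X*(⅕ + 3/X)) - 5 = -5 + X² + X*(⅕ + 3/X))
N(c) = -3 (N(c) = -3 + (c - c) = -3 + 0 = -3)
m(P, f) = -3
m(D(-1), z)/(-1263) = -3/(-1263) = -1/1263*(-3) = 1/421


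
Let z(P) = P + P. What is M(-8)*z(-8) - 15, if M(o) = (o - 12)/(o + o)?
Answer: -35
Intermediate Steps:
z(P) = 2*P
M(o) = (-12 + o)/(2*o) (M(o) = (-12 + o)/((2*o)) = (-12 + o)*(1/(2*o)) = (-12 + o)/(2*o))
M(-8)*z(-8) - 15 = ((½)*(-12 - 8)/(-8))*(2*(-8)) - 15 = ((½)*(-⅛)*(-20))*(-16) - 15 = (5/4)*(-16) - 15 = -20 - 15 = -35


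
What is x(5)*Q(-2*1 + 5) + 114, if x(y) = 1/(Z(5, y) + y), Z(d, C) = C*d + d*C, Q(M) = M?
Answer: 6273/55 ≈ 114.05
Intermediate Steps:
Z(d, C) = 2*C*d (Z(d, C) = C*d + C*d = 2*C*d)
x(y) = 1/(11*y) (x(y) = 1/(2*y*5 + y) = 1/(10*y + y) = 1/(11*y))
x(5)*Q(-2*1 + 5) + 114 = ((1/11)/5)*(-2*1 + 5) + 114 = ((1/11)*(1/5))*(-2 + 5) + 114 = (1/55)*3 + 114 = 3/55 + 114 = 6273/55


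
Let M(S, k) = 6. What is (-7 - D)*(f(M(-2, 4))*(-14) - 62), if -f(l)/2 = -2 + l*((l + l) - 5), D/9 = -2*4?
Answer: 68770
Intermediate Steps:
D = -72 (D = 9*(-2*4) = 9*(-8) = -72)
f(l) = 4 - 2*l*(-5 + 2*l) (f(l) = -2*(-2 + l*((l + l) - 5)) = -2*(-2 + l*(2*l - 5)) = -2*(-2 + l*(-5 + 2*l)) = 4 - 2*l*(-5 + 2*l))
(-7 - D)*(f(M(-2, 4))*(-14) - 62) = (-7 - 1*(-72))*((4 - 4*6**2 + 10*6)*(-14) - 62) = (-7 + 72)*((4 - 4*36 + 60)*(-14) - 62) = 65*((4 - 144 + 60)*(-14) - 62) = 65*(-80*(-14) - 62) = 65*(1120 - 62) = 65*1058 = 68770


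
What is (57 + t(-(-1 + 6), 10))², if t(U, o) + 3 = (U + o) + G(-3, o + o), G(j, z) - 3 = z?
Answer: 6724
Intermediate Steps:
G(j, z) = 3 + z
t(U, o) = U + 3*o (t(U, o) = -3 + ((U + o) + (3 + (o + o))) = -3 + ((U + o) + (3 + 2*o)) = -3 + (3 + U + 3*o) = U + 3*o)
(57 + t(-(-1 + 6), 10))² = (57 + (-(-1 + 6) + 3*10))² = (57 + (-1*5 + 30))² = (57 + (-5 + 30))² = (57 + 25)² = 82² = 6724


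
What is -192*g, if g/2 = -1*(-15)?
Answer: -5760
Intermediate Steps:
g = 30 (g = 2*(-1*(-15)) = 2*15 = 30)
-192*g = -192*30 = -5760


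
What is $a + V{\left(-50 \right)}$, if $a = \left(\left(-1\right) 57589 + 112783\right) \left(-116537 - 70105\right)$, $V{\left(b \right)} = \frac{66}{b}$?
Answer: $- \frac{257537963733}{25} \approx -1.0302 \cdot 10^{10}$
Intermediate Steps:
$a = -10301518548$ ($a = \left(-57589 + 112783\right) \left(-186642\right) = 55194 \left(-186642\right) = -10301518548$)
$a + V{\left(-50 \right)} = -10301518548 + \frac{66}{-50} = -10301518548 + 66 \left(- \frac{1}{50}\right) = -10301518548 - \frac{33}{25} = - \frac{257537963733}{25}$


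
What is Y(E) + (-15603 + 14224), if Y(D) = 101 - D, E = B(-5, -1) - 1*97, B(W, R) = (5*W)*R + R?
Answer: -1205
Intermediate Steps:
B(W, R) = R + 5*R*W (B(W, R) = 5*R*W + R = R + 5*R*W)
E = -73 (E = -(1 + 5*(-5)) - 1*97 = -(1 - 25) - 97 = -1*(-24) - 97 = 24 - 97 = -73)
Y(E) + (-15603 + 14224) = (101 - 1*(-73)) + (-15603 + 14224) = (101 + 73) - 1379 = 174 - 1379 = -1205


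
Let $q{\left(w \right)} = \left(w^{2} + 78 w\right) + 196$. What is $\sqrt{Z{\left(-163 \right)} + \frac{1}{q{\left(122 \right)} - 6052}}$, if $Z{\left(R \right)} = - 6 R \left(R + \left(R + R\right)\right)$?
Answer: $\frac{i \sqrt{10278614270873}}{4636} \approx 691.55 i$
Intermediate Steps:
$q{\left(w \right)} = 196 + w^{2} + 78 w$
$Z{\left(R \right)} = - 18 R^{2}$ ($Z{\left(R \right)} = - 6 R \left(R + 2 R\right) = - 6 R 3 R = - 6 \cdot 3 R^{2} = - 18 R^{2}$)
$\sqrt{Z{\left(-163 \right)} + \frac{1}{q{\left(122 \right)} - 6052}} = \sqrt{- 18 \left(-163\right)^{2} + \frac{1}{\left(196 + 122^{2} + 78 \cdot 122\right) - 6052}} = \sqrt{\left(-18\right) 26569 + \frac{1}{\left(196 + 14884 + 9516\right) - 6052}} = \sqrt{-478242 + \frac{1}{24596 - 6052}} = \sqrt{-478242 + \frac{1}{18544}} = \sqrt{- \frac{8868519647}{18544}} = \frac{i \sqrt{10278614270873}}{4636}$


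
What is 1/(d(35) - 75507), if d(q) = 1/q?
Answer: -35/2642744 ≈ -1.3244e-5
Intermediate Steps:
1/(d(35) - 75507) = 1/(1/35 - 75507) = 1/(-2642744/35) = -35/2642744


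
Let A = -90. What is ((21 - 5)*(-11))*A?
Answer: 15840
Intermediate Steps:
((21 - 5)*(-11))*A = ((21 - 5)*(-11))*(-90) = (16*(-11))*(-90) = -176*(-90) = 15840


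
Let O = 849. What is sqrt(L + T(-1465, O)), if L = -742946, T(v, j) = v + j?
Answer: 3*I*sqrt(82618) ≈ 862.3*I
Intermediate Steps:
T(v, j) = j + v
sqrt(L + T(-1465, O)) = sqrt(-742946 + (849 - 1465)) = sqrt(-742946 - 616) = sqrt(-743562) = 3*I*sqrt(82618)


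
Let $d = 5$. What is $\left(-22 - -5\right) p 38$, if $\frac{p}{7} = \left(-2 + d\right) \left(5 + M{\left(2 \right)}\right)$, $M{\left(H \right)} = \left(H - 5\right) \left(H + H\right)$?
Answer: $94962$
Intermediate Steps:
$M{\left(H \right)} = 2 H \left(-5 + H\right)$ ($M{\left(H \right)} = \left(-5 + H\right) 2 H = 2 H \left(-5 + H\right)$)
$p = -147$ ($p = 7 \left(-2 + 5\right) \left(5 + 2 \cdot 2 \left(-5 + 2\right)\right) = 7 \cdot 3 \left(5 + 2 \cdot 2 \left(-3\right)\right) = 7 \cdot 3 \left(5 - 12\right) = 7 \cdot 3 \left(-7\right) = 7 \left(-21\right) = -147$)
$\left(-22 - -5\right) p 38 = \left(-22 - -5\right) \left(-147\right) 38 = \left(-22 + 5\right) \left(-147\right) 38 = \left(-17\right) \left(-147\right) 38 = 2499 \cdot 38 = 94962$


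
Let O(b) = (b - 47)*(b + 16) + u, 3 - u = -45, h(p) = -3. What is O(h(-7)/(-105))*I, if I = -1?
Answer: 863484/1225 ≈ 704.88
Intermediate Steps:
u = 48 (u = 3 - 1*(-45) = 3 + 45 = 48)
O(b) = 48 + (-47 + b)*(16 + b) (O(b) = (b - 47)*(b + 16) + 48 = (-47 + b)*(16 + b) + 48 = 48 + (-47 + b)*(16 + b))
O(h(-7)/(-105))*I = (-704 + (-3/(-105))**2 - (-93)/(-105))*(-1) = (-704 + (-3*(-1/105))**2 - (-93)*(-1)/105)*(-1) = (-704 + (1/35)**2 - 31*1/35)*(-1) = (-704 + 1/1225 - 31/35)*(-1) = -863484/1225*(-1) = 863484/1225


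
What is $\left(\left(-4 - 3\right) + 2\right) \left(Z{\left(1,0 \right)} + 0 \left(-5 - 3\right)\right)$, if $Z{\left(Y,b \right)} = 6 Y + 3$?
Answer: $-45$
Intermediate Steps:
$Z{\left(Y,b \right)} = 3 + 6 Y$
$\left(\left(-4 - 3\right) + 2\right) \left(Z{\left(1,0 \right)} + 0 \left(-5 - 3\right)\right) = \left(\left(-4 - 3\right) + 2\right) \left(\left(3 + 6 \cdot 1\right) + 0 \left(-5 - 3\right)\right) = \left(-7 + 2\right) \left(\left(3 + 6\right) + 0 \left(-8\right)\right) = - 5 \left(9 + 0\right) = \left(-5\right) 9 = -45$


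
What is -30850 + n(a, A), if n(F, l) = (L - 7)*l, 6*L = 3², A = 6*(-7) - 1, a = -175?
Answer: -61227/2 ≈ -30614.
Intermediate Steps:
A = -43 (A = -42 - 1 = -43)
L = 3/2 (L = (⅙)*3² = (⅙)*9 = 3/2 ≈ 1.5000)
n(F, l) = -11*l/2 (n(F, l) = (3/2 - 7)*l = -11*l/2)
-30850 + n(a, A) = -30850 - 11/2*(-43) = -30850 + 473/2 = -61227/2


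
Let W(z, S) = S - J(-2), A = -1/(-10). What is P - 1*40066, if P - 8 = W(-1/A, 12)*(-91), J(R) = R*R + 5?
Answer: -40331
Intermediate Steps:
A = ⅒ (A = -1*(-⅒) = ⅒ ≈ 0.10000)
J(R) = 5 + R² (J(R) = R² + 5 = 5 + R²)
W(z, S) = -9 + S (W(z, S) = S - (5 + (-2)²) = S - (5 + 4) = S - 1*9 = S - 9 = -9 + S)
P = -265 (P = 8 + (-9 + 12)*(-91) = 8 + 3*(-91) = 8 - 273 = -265)
P - 1*40066 = -265 - 1*40066 = -265 - 40066 = -40331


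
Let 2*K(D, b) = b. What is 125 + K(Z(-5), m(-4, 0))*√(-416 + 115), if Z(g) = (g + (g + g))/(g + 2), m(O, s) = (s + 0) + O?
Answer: 125 - 2*I*√301 ≈ 125.0 - 34.699*I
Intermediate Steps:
m(O, s) = O + s (m(O, s) = s + O = O + s)
Z(g) = 3*g/(2 + g) (Z(g) = (g + 2*g)/(2 + g) = (3*g)/(2 + g) = 3*g/(2 + g))
K(D, b) = b/2
125 + K(Z(-5), m(-4, 0))*√(-416 + 115) = 125 + ((-4 + 0)/2)*√(-416 + 115) = 125 + ((½)*(-4))*√(-301) = 125 - 2*I*√301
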